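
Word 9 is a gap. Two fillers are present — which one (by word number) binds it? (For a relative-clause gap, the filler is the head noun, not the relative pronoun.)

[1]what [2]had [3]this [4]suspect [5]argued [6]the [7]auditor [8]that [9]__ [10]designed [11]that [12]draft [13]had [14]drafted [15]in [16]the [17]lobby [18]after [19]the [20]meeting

7

The marked gap is inside the relative clause, the subject of "designed".
Its filler is the head noun "auditor" (via "that"), at word 7.
(The other dependency links word 1 to a gap after word 14.)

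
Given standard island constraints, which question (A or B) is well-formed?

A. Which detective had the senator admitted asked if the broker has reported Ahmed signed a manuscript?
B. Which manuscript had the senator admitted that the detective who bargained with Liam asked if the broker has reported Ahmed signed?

A

In B, the wh-phrase is extracted from inside a wh-island (introduced by "if"), which blocks movement.
In A, the extraction path crosses only that-complement boundaries, which are transparent.
So A is grammatical.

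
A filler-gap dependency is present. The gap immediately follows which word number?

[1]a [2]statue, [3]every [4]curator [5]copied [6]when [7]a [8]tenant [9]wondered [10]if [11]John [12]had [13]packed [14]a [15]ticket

The displaced element is "a statue" (word 2).
It functions as the direct object of "copied", so the gap sits immediately after word 5 ("copied").
Base order: Every curator copied a statue when a tenant wondered if John had packed a ticket.

5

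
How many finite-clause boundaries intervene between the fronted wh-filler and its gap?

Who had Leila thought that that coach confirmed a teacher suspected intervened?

3

"who" is extracted from the subject of "intervened".
Boundaries crossed, outermost first: [that], [Ø], [Ø] — 3 in total.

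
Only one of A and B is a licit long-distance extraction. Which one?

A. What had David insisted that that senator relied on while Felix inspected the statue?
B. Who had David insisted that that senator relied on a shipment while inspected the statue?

In B, the wh-phrase is extracted from inside an adjunct island (introduced by "while"), which blocks movement.
In A, the extraction path crosses only that-complement boundaries, which are transparent.
So A is grammatical.

A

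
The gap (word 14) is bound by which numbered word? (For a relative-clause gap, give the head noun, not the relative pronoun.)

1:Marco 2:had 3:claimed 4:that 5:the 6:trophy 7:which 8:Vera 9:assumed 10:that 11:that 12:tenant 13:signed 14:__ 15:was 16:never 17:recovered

6

The gap at 14 is the object of "signed", inside a relative clause.
The relative pronoun is "which" (word 7); it is bound by the head noun immediately before it.
Its filler is the head noun "trophy", at word 6.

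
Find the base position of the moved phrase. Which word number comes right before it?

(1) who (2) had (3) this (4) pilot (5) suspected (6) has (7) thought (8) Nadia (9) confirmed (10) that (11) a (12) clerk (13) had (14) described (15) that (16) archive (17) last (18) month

5

The displaced element is "who" (word 1).
It is linked across 1 clause boundary (Ø).
It functions as the subject of "thought", so the gap sits immediately after word 5 ("suspected").
Base order: This pilot had suspected that who has thought Nadia confirmed that a clerk had described that archive last month.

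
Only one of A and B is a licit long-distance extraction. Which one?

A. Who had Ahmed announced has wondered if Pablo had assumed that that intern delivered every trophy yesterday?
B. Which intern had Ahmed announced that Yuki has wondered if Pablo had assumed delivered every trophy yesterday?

In B, the wh-phrase is extracted from inside a wh-island (introduced by "if"), which blocks movement.
In A, the extraction path crosses only that-complement boundaries, which are transparent.
So A is grammatical.

A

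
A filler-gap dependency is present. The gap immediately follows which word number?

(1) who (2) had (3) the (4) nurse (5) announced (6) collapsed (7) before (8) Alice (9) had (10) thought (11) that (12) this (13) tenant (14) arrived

5

The displaced element is "who" (word 1).
It is linked across 1 clause boundary (Ø).
It functions as the subject of "collapsed", so the gap sits immediately after word 5 ("announced").
Base order: The nurse had announced that who collapsed before Alice had thought that this tenant arrived.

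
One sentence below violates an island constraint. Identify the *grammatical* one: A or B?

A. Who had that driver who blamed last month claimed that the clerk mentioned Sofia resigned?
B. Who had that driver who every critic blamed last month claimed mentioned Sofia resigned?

In A, the wh-phrase is extracted from inside a complex-NP island (relative clause) (introduced by "who"), which blocks movement.
In B, the extraction path crosses only that-complement boundaries, which are transparent.
So B is grammatical.

B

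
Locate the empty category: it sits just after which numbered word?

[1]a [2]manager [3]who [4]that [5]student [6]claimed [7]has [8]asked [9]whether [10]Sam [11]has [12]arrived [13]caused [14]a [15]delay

6

The displaced element is "a manager" (word 2).
It is linked across 1 clause boundary (Ø).
It functions as the subject of "asked", so the gap sits immediately after word 6 ("claimed").
Base order: That student claimed a manager has asked whether Sam has arrived.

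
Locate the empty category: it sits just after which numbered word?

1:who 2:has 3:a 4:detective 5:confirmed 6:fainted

5

The displaced element is "who" (word 1).
It is linked across 1 clause boundary (Ø).
It functions as the subject of "fainted", so the gap sits immediately after word 5 ("confirmed").
Base order: A detective has confirmed that who fainted.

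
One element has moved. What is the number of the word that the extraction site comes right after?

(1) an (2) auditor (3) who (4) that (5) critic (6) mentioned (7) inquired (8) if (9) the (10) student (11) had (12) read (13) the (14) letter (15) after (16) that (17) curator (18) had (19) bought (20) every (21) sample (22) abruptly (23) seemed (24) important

The displaced element is "an auditor" (word 2).
It is linked across 1 clause boundary (Ø).
It functions as the subject of "inquired", so the gap sits immediately after word 6 ("mentioned").
Base order: That critic mentioned that an auditor inquired if the student had read the letter after that curator had bought every sample abruptly.

6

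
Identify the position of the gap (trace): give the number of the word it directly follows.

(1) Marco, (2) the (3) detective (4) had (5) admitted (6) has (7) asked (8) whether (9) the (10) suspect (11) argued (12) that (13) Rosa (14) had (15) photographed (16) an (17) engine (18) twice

5

The displaced element is "Marco" (word 1).
It is linked across 1 clause boundary (Ø).
It functions as the subject of "asked", so the gap sits immediately after word 5 ("admitted").
Base order: The detective had admitted Marco has asked whether the suspect argued that Rosa had photographed an engine twice.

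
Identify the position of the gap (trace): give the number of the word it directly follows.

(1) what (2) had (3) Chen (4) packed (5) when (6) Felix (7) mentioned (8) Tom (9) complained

The displaced element is "what" (word 1).
It functions as the direct object of "packed", so the gap sits immediately after word 4 ("packed").
Base order: Chen had packed what when Felix mentioned Tom complained.

4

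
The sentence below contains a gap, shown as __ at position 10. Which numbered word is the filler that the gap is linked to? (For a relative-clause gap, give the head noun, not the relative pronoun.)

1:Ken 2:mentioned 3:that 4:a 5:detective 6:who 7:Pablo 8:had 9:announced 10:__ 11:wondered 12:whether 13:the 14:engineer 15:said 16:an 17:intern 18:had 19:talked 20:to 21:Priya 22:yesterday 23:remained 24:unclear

5

The gap at 10 is the subject of "wondered", inside a relative clause.
The relative pronoun is "who" (word 6); it is bound by the head noun immediately before it.
Its filler is the head noun "detective", at word 5.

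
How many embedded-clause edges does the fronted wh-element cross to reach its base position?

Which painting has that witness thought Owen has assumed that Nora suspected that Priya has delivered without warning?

3

"which painting" is extracted from the object of "delivered".
Boundaries crossed, outermost first: [Ø], [that], [that] — 3 in total.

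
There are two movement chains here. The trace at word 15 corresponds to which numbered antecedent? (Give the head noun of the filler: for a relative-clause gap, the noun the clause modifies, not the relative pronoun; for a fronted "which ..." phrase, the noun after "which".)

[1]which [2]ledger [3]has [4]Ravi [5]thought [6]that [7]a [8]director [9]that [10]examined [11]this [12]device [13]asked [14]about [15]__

The marked gap is the object of the preposition "about" of "asked".
Its filler is the fronted wh-phrase "which ledger", at word 2.
(The other dependency links word 8 to a gap after word 9.)

2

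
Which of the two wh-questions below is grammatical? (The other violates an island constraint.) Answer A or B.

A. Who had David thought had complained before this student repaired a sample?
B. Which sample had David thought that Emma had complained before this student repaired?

A

In B, the wh-phrase is extracted from inside an adjunct island (introduced by "before"), which blocks movement.
In A, the extraction path crosses only that-complement boundaries, which are transparent.
So A is grammatical.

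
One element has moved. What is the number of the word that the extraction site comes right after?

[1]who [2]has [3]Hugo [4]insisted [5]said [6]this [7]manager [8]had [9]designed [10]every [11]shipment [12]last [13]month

The displaced element is "who" (word 1).
It is linked across 1 clause boundary (Ø).
It functions as the subject of "said", so the gap sits immediately after word 4 ("insisted").
Base order: Hugo has insisted that who said this manager had designed every shipment last month.

4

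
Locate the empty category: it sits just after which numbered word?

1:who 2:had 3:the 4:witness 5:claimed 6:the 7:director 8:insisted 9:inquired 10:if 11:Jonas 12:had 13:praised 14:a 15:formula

8

The displaced element is "who" (word 1).
It is linked across 2 clause boundaries (Ø → Ø).
It functions as the subject of "inquired", so the gap sits immediately after word 8 ("insisted").
Base order: The witness had claimed the director insisted that who inquired if Jonas had praised a formula.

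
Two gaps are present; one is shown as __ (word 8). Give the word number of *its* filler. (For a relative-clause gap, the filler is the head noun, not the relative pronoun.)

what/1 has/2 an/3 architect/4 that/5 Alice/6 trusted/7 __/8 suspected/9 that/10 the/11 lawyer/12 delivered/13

The marked gap is inside the relative clause, the direct object of "trusted".
Its filler is the head noun "architect" (via "that"), at word 4.
(The other dependency links word 1 to a gap after word 13.)

4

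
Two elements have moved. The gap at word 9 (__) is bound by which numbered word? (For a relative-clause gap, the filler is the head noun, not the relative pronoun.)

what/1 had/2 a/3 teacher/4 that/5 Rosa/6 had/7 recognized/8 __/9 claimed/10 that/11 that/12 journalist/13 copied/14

4

The marked gap is inside the relative clause, the direct object of "recognized".
Its filler is the head noun "teacher" (via "that"), at word 4.
(The other dependency links word 1 to a gap after word 14.)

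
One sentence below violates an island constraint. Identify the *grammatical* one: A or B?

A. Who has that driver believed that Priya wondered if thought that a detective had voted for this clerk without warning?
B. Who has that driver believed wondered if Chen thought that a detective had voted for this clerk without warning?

In A, the wh-phrase is extracted from inside a wh-island (introduced by "if"), which blocks movement.
In B, the extraction path crosses only that-complement boundaries, which are transparent.
So B is grammatical.

B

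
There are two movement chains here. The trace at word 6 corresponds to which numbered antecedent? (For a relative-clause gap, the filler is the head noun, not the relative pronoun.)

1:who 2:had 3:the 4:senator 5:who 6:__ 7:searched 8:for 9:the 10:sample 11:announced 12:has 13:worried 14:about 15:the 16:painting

The marked gap is inside the relative clause, the subject of "searched".
Its filler is the head noun "senator" (via "who"), at word 4.
(The other dependency links word 1 to a gap after word 11.)

4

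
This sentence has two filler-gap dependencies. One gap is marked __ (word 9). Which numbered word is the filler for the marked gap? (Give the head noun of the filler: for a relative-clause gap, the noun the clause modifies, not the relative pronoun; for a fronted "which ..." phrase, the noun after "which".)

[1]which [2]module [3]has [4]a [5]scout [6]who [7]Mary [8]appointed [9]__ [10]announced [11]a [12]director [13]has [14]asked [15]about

5

The marked gap is inside the relative clause, the direct object of "appointed".
Its filler is the head noun "scout" (via "who"), at word 5.
(The other dependency links word 2 to a gap after word 15.)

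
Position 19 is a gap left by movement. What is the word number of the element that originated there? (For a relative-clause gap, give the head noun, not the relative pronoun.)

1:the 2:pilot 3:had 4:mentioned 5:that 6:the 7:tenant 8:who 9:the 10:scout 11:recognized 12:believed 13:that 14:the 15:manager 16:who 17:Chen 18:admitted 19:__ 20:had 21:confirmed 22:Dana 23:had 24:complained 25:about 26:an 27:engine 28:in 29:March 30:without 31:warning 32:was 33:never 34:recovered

15

The gap at 19 is the subject of "confirmed", inside a relative clause.
The relative pronoun is "who" (word 16); it is bound by the head noun immediately before it.
Its filler is the head noun "manager", at word 15.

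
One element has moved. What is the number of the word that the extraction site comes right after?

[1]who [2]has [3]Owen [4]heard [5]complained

The displaced element is "who" (word 1).
It is linked across 1 clause boundary (Ø).
It functions as the subject of "complained", so the gap sits immediately after word 4 ("heard").
Base order: Owen has heard who complained.

4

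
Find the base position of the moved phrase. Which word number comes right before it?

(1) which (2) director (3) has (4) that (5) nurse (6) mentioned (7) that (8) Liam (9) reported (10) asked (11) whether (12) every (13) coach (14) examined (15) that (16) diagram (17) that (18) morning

The displaced element is "which director" (word 2).
It is linked across 2 clause boundaries (that → Ø).
It functions as the subject of "asked", so the gap sits immediately after word 9 ("reported").
Base order: That nurse has mentioned that Liam reported which director asked whether every coach examined that diagram that morning.

9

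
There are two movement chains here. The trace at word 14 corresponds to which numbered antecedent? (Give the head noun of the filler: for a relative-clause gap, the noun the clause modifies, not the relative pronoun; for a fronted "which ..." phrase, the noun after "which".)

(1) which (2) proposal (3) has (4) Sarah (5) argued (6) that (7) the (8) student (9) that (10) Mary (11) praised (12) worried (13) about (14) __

2

The marked gap is the object of the preposition "about" of "worried".
Its filler is the fronted wh-phrase "which proposal", at word 2.
(The other dependency links word 8 to a gap after word 11.)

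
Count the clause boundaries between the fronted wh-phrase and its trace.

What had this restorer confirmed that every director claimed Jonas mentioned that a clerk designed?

3

"what" is extracted from the object of "designed".
Boundaries crossed, outermost first: [that], [Ø], [that] — 3 in total.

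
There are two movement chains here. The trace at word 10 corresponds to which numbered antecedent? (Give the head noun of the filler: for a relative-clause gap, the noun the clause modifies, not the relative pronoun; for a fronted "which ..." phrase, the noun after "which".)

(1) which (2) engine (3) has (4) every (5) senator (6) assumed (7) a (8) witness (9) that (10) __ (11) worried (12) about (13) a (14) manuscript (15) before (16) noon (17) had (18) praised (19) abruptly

8

The marked gap is inside the relative clause, the subject of "worried".
Its filler is the head noun "witness" (via "that"), at word 8.
(The other dependency links word 2 to a gap after word 18.)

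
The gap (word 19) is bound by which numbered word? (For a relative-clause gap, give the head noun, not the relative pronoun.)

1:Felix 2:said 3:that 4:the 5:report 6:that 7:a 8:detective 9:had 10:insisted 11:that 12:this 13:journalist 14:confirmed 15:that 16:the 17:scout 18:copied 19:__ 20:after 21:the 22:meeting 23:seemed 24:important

5

The gap at 19 is the object of "copied", inside a relative clause.
The relative pronoun is "that" (word 6); it is bound by the head noun immediately before it.
Its filler is the head noun "report", at word 5.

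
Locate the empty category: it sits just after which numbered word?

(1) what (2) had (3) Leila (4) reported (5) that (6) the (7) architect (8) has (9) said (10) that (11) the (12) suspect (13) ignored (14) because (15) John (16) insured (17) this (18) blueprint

13

The displaced element is "what" (word 1).
It is linked across 2 clause boundaries (that → that).
It functions as the direct object of "ignored", so the gap sits immediately after word 13 ("ignored").
Base order: Leila had reported that the architect has said that the suspect ignored what because John insured this blueprint.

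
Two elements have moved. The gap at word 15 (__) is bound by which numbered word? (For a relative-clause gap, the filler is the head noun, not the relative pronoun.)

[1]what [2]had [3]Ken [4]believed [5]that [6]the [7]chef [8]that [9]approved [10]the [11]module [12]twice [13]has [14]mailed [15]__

The marked gap is the direct object of "mailed".
Its filler is the fronted wh-phrase "what", at word 1.
(The other dependency links word 7 to a gap after word 8.)

1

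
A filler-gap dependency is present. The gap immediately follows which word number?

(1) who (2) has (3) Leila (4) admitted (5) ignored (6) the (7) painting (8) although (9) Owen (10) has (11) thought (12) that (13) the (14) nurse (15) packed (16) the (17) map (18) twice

The displaced element is "who" (word 1).
It is linked across 1 clause boundary (Ø).
It functions as the subject of "ignored", so the gap sits immediately after word 4 ("admitted").
Base order: Leila has admitted that who ignored the painting although Owen has thought that the nurse packed the map twice.

4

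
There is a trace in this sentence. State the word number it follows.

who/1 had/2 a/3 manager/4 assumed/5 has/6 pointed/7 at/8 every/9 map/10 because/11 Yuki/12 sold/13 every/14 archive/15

The displaced element is "who" (word 1).
It is linked across 1 clause boundary (Ø).
It functions as the subject of "pointed", so the gap sits immediately after word 5 ("assumed").
Base order: A manager had assumed that who has pointed at every map because Yuki sold every archive.

5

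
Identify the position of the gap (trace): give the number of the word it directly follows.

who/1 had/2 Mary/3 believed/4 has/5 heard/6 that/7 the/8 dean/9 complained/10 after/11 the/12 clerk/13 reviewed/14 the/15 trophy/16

The displaced element is "who" (word 1).
It is linked across 1 clause boundary (Ø).
It functions as the subject of "heard", so the gap sits immediately after word 4 ("believed").
Base order: Mary had believed that who has heard that the dean complained after the clerk reviewed the trophy.

4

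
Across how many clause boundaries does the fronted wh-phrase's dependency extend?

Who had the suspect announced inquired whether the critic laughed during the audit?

1

"who" is extracted from the subject of "inquired".
Boundaries crossed, outermost first: [Ø] — 1 in total.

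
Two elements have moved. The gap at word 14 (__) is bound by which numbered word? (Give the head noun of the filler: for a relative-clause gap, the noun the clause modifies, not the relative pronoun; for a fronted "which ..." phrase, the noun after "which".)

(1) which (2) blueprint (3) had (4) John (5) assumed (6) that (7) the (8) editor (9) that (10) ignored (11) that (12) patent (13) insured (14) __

The marked gap is the direct object of "insured".
Its filler is the fronted wh-phrase "which blueprint", at word 2.
(The other dependency links word 8 to a gap after word 9.)

2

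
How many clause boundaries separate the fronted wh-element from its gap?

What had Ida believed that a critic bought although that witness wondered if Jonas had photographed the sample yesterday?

"what" is extracted from the object of "bought".
Boundaries crossed, outermost first: [that] — 1 in total.

1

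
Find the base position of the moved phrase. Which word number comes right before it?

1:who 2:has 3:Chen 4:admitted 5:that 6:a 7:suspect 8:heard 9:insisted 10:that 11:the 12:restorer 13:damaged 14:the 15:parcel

The displaced element is "who" (word 1).
It is linked across 2 clause boundaries (that → Ø).
It functions as the subject of "insisted", so the gap sits immediately after word 8 ("heard").
Base order: Chen has admitted that a suspect heard that who insisted that the restorer damaged the parcel.

8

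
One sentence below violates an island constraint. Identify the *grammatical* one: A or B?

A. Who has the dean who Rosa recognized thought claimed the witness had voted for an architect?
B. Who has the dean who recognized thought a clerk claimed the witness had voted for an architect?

A

In B, the wh-phrase is extracted from inside a complex-NP island (relative clause) (introduced by "who"), which blocks movement.
In A, the extraction path crosses only that-complement boundaries, which are transparent.
So A is grammatical.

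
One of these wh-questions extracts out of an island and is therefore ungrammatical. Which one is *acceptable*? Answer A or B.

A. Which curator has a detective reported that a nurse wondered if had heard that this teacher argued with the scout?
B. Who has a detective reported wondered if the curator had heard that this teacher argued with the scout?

B

In A, the wh-phrase is extracted from inside a wh-island (introduced by "if"), which blocks movement.
In B, the extraction path crosses only that-complement boundaries, which are transparent.
So B is grammatical.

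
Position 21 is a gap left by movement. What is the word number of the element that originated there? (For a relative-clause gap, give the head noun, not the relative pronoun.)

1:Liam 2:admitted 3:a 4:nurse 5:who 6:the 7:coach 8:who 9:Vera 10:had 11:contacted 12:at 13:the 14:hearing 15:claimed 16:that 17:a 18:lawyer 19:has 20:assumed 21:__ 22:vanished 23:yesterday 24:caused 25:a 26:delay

4

The gap at 21 is the subject of "vanished", inside a relative clause.
The relative pronoun is "who" (word 5); it is bound by the head noun immediately before it.
Its filler is the head noun "nurse", at word 4.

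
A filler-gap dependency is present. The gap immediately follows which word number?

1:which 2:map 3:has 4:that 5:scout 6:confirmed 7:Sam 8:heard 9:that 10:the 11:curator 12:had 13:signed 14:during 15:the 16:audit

The displaced element is "which map" (word 2).
It is linked across 2 clause boundaries (Ø → that).
It functions as the direct object of "signed", so the gap sits immediately after word 13 ("signed").
Base order: That scout has confirmed Sam heard that the curator had signed which map during the audit.

13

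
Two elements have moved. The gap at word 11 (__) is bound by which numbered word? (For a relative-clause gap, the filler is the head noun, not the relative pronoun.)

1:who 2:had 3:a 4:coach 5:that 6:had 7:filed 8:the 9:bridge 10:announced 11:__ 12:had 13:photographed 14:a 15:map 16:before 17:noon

The marked gap is the subject of "photographed".
Its filler is the fronted wh-phrase "who", at word 1.
(The other dependency links word 4 to a gap after word 5.)

1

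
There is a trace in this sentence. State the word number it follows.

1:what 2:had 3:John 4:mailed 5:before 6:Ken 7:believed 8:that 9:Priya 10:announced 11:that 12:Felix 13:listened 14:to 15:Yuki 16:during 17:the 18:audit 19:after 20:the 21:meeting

4

The displaced element is "what" (word 1).
It functions as the direct object of "mailed", so the gap sits immediately after word 4 ("mailed").
Base order: John had mailed what before Ken believed that Priya announced that Felix listened to Yuki during the audit after the meeting.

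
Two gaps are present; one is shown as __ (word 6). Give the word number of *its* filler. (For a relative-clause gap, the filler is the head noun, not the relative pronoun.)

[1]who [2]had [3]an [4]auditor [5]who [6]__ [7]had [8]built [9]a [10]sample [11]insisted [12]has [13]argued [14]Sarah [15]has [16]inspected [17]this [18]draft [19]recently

The marked gap is inside the relative clause, the subject of "built".
Its filler is the head noun "auditor" (via "who"), at word 4.
(The other dependency links word 1 to a gap after word 11.)

4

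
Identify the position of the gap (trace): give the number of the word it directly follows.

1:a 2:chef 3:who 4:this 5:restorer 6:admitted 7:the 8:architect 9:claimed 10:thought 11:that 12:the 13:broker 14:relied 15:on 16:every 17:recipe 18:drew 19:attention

9

The displaced element is "a chef" (word 2).
It is linked across 2 clause boundaries (Ø → Ø).
It functions as the subject of "thought", so the gap sits immediately after word 9 ("claimed").
Base order: This restorer admitted the architect claimed that a chef thought that the broker relied on every recipe.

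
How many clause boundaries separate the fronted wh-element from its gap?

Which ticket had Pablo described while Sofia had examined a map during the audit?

"which ticket" originates inside the matrix clause — no clause boundary is crossed.

0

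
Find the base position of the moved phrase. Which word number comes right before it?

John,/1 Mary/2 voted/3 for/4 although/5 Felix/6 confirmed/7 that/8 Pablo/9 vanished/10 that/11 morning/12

The displaced element is "John" (word 1).
It functions as the object of the preposition "for" of "voted", so the gap sits immediately after word 4 ("for").
Base order: Mary voted for John although Felix confirmed that Pablo vanished that morning.

4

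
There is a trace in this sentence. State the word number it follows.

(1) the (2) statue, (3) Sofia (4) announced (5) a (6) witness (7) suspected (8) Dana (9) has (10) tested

The displaced element is "the statue" (word 2).
It is linked across 2 clause boundaries (Ø → Ø).
It functions as the direct object of "tested", so the gap sits immediately after word 10 ("tested").
Base order: Sofia announced a witness suspected Dana has tested the statue.

10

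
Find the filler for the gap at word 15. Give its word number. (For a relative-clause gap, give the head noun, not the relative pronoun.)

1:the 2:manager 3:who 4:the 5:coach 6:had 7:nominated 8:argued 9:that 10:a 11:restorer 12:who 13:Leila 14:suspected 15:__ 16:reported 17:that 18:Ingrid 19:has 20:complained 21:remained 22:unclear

11

The gap at 15 is the subject of "reported", inside a relative clause.
The relative pronoun is "who" (word 12); it is bound by the head noun immediately before it.
Its filler is the head noun "restorer", at word 11.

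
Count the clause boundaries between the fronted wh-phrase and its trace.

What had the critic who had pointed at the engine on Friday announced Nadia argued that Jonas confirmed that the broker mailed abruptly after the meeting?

3

"what" is extracted from the object of "mailed".
Boundaries crossed, outermost first: [Ø], [that], [that] — 3 in total.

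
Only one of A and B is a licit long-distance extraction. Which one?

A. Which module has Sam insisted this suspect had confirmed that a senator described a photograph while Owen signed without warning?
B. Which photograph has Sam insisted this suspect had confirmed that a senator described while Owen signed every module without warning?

In A, the wh-phrase is extracted from inside an adjunct island (introduced by "while"), which blocks movement.
In B, the extraction path crosses only that-complement boundaries, which are transparent.
So B is grammatical.

B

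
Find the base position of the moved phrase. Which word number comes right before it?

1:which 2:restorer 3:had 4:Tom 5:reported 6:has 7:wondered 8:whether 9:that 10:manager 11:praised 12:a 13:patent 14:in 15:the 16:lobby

The displaced element is "which restorer" (word 2).
It is linked across 1 clause boundary (Ø).
It functions as the subject of "wondered", so the gap sits immediately after word 5 ("reported").
Base order: Tom had reported which restorer has wondered whether that manager praised a patent in the lobby.

5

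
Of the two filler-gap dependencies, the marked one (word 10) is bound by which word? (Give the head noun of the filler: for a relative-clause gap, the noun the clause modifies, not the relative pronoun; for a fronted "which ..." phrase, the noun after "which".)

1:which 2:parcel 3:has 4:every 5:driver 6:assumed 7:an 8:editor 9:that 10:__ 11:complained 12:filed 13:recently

8

The marked gap is inside the relative clause, the subject of "complained".
Its filler is the head noun "editor" (via "that"), at word 8.
(The other dependency links word 2 to a gap after word 12.)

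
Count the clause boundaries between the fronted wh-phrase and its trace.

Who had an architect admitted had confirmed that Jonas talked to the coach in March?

1

"who" is extracted from the subject of "confirmed".
Boundaries crossed, outermost first: [Ø] — 1 in total.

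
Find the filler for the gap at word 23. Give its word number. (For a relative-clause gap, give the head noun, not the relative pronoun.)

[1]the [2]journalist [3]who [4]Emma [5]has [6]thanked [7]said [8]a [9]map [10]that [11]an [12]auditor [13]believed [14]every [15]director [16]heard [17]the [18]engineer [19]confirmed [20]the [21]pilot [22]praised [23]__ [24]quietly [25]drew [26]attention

9

The gap at 23 is the object of "praised", inside a relative clause.
The relative pronoun is "that" (word 10); it is bound by the head noun immediately before it.
Its filler is the head noun "map", at word 9.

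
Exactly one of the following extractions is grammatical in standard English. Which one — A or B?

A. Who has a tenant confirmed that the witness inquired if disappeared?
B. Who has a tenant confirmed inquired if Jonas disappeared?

In A, the wh-phrase is extracted from inside a wh-island (introduced by "if"), which blocks movement.
In B, the extraction path crosses only that-complement boundaries, which are transparent.
So B is grammatical.

B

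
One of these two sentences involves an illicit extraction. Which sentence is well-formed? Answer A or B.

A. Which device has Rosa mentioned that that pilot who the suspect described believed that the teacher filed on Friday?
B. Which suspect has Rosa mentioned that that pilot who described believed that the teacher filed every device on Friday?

In B, the wh-phrase is extracted from inside a complex-NP island (relative clause) (introduced by "who"), which blocks movement.
In A, the extraction path crosses only that-complement boundaries, which are transparent.
So A is grammatical.

A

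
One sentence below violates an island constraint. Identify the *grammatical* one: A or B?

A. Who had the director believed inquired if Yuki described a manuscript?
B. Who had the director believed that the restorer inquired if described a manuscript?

In B, the wh-phrase is extracted from inside a wh-island (introduced by "if"), which blocks movement.
In A, the extraction path crosses only that-complement boundaries, which are transparent.
So A is grammatical.

A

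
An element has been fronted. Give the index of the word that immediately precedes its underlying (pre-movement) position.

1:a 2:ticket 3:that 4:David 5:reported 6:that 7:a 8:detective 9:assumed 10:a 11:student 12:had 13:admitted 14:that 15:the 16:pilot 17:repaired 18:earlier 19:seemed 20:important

17

The displaced element is "a ticket" (word 2).
It is linked across 3 clause boundaries (that → Ø → that).
It functions as the direct object of "repaired", so the gap sits immediately after word 17 ("repaired").
Base order: David reported that a detective assumed a student had admitted that the pilot repaired a ticket earlier.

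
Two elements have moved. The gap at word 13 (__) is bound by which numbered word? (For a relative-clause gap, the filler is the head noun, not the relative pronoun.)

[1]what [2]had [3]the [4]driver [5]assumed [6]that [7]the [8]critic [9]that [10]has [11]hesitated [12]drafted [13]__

The marked gap is the direct object of "drafted".
Its filler is the fronted wh-phrase "what", at word 1.
(The other dependency links word 8 to a gap after word 9.)

1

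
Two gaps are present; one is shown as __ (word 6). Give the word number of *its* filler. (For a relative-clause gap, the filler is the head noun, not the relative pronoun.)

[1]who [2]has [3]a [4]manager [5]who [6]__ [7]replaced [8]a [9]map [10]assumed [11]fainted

4

The marked gap is inside the relative clause, the subject of "replaced".
Its filler is the head noun "manager" (via "who"), at word 4.
(The other dependency links word 1 to a gap after word 10.)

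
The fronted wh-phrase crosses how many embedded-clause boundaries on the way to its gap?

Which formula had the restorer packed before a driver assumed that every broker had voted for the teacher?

0

"which formula" originates inside the matrix clause — no clause boundary is crossed.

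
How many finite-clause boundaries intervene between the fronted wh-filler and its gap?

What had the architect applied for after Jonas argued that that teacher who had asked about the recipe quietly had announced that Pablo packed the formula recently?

"what" originates inside the matrix clause — no clause boundary is crossed.

0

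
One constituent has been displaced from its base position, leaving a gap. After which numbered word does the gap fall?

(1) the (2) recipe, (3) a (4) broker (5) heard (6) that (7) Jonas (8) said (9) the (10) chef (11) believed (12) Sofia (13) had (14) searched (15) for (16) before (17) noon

The displaced element is "the recipe" (word 2).
It is linked across 3 clause boundaries (that → Ø → Ø).
It functions as the object of the preposition "for" of "searched", so the gap sits immediately after word 15 ("for").
Base order: A broker heard that Jonas said the chef believed Sofia had searched for the recipe before noon.

15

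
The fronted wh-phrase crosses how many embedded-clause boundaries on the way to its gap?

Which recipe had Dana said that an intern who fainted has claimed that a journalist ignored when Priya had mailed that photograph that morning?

"which recipe" is extracted from the object of "ignored".
Boundaries crossed, outermost first: [that], [that] — 2 in total.

2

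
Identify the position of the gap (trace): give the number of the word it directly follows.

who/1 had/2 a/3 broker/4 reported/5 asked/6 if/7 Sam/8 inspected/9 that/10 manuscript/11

5

The displaced element is "who" (word 1).
It is linked across 1 clause boundary (Ø).
It functions as the subject of "asked", so the gap sits immediately after word 5 ("reported").
Base order: A broker had reported that who asked if Sam inspected that manuscript.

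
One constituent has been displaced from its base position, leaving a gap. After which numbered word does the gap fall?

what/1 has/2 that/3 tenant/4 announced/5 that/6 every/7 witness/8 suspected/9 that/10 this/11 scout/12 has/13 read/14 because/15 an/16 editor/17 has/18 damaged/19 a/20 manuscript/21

The displaced element is "what" (word 1).
It is linked across 2 clause boundaries (that → that).
It functions as the direct object of "read", so the gap sits immediately after word 14 ("read").
Base order: That tenant has announced that every witness suspected that this scout has read what because an editor has damaged a manuscript.

14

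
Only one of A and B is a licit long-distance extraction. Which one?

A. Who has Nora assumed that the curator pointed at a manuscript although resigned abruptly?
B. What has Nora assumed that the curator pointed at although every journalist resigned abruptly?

In A, the wh-phrase is extracted from inside an adjunct island (introduced by "although"), which blocks movement.
In B, the extraction path crosses only that-complement boundaries, which are transparent.
So B is grammatical.

B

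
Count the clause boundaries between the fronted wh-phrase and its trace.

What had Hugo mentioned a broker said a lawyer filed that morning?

"what" is extracted from the object of "filed".
Boundaries crossed, outermost first: [Ø], [Ø] — 2 in total.

2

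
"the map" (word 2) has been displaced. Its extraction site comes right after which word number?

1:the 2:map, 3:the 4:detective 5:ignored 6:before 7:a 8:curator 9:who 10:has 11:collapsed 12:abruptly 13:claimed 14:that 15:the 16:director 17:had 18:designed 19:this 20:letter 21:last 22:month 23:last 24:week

5

The displaced element is "the map" (word 2).
It functions as the direct object of "ignored", so the gap sits immediately after word 5 ("ignored").
Base order: The detective ignored the map before a curator who has collapsed abruptly claimed that the director had designed this letter last month last week.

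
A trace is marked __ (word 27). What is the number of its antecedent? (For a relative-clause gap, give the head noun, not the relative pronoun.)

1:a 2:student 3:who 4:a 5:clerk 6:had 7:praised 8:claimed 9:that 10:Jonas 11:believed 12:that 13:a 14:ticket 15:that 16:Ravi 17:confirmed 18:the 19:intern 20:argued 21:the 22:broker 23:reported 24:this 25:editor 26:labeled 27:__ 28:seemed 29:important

The gap at 27 is the object of "labeled", inside a relative clause.
The relative pronoun is "that" (word 15); it is bound by the head noun immediately before it.
Its filler is the head noun "ticket", at word 14.

14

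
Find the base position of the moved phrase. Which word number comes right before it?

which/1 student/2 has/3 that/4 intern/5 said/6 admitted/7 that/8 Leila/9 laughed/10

6

The displaced element is "which student" (word 2).
It is linked across 1 clause boundary (Ø).
It functions as the subject of "admitted", so the gap sits immediately after word 6 ("said").
Base order: That intern has said that which student admitted that Leila laughed.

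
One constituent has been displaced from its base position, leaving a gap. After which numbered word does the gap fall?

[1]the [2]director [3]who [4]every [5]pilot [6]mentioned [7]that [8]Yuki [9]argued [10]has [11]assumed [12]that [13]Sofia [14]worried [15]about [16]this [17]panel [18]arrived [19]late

The displaced element is "the director" (word 2).
It is linked across 2 clause boundaries (that → Ø).
It functions as the subject of "assumed", so the gap sits immediately after word 9 ("argued").
Base order: Every pilot mentioned that Yuki argued the director has assumed that Sofia worried about this panel.

9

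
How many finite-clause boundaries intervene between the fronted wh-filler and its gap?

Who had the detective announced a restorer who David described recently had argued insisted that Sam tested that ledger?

2

"who" is extracted from the subject of "insisted".
Boundaries crossed, outermost first: [Ø], [Ø] — 2 in total.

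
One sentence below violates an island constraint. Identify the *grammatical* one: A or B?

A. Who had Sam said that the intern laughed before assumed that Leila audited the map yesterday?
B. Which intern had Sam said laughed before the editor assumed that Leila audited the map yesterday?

B

In A, the wh-phrase is extracted from inside an adjunct island (introduced by "before"), which blocks movement.
In B, the extraction path crosses only that-complement boundaries, which are transparent.
So B is grammatical.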